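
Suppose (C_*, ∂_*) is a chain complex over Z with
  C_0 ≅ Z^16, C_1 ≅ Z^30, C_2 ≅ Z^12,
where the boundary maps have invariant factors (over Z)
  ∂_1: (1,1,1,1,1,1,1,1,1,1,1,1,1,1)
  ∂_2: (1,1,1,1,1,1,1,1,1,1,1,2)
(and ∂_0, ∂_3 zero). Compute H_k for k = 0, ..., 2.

H_0 ≅ Z^2,  H_1 ≅ Z^4 ⊕ Z_2,  H_2 = 0.

H_0: b_0 = 16 − 0 − 14 = 2; torsion from ∂_1 factors > 1: none. So H_0 ≅ Z^2.
H_1: b_1 = 30 − 14 − 12 = 4; torsion from ∂_2 factors > 1: [2]. So H_1 ≅ Z^4 ⊕ Z_2.
H_2: b_2 = 12 − 12 − 0 = 0; torsion from ∂_3 factors > 1: none. So H_2 ≅ 0.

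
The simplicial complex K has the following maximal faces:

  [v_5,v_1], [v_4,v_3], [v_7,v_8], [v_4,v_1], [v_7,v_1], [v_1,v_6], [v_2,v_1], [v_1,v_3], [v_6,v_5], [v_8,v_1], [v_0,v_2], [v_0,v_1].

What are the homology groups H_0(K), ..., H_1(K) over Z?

H_0 ≅ Z,  H_1 ≅ Z^4.

Take the total order v_0 < v_1 < v_2 < v_3 < v_4 < v_5 < v_6 < v_7 < v_8 on the vertex set. Then K (dimension 1) consists of the simplices:

  0-simplices (9): [v_0], [v_1], [v_2], [v_3], [v_4], [v_5], [v_6], [v_7], [v_8]
  1-simplices (12): [v_0,v_1], [v_0,v_2], [v_1,v_2], [v_1,v_3], [v_1,v_4], [v_1,v_5], [v_1,v_6], [v_1,v_7], [v_1,v_8], [v_3,v_4], [v_5,v_6], [v_7,v_8]

so the chain groups are C_0 ≅ Z^9, C_1 ≅ Z^12.

∂_1: C_1 → C_0 sends each edge [p,q] (with p < q) to q − p.
As a 9×12 matrix over Z this has rank 8, with invariant factors (1,1,1,1,1,1,1,1).

From H_k ≅ ker(∂_k) / im(∂_{k+1}) we obtain:

  H_0: rank C_0 − rank ∂_1 = 9 − 8 = 1, and the invariant factors of ∂_1 are all 1, so H_0 ≅ Z.
  H_1: rank ker ∂_1 − rank ∂_2 = (12 − 8) − 0 = 4, and there is no ∂_2, so H_1 ≅ Z^4.

As a check, the Euler characteristic is 9 − 12 = -3, which agrees with 1 − 4 = -3.
(K is a triangulation of a wedge of 4 circles.)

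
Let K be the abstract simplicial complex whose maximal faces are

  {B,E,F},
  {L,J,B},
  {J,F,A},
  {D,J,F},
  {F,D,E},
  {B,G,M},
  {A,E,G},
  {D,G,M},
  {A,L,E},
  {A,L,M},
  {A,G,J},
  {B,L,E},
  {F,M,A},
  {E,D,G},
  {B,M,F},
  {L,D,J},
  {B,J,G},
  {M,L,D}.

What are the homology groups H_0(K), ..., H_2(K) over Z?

H_0 ≅ Z,  H_1 ≅ Z^2,  H_2 ≅ Z.

Order the vertices as A < B < D < E < F < G < J < L < M. Listing each simplex with vertices in this order, K has dimension 2 with simplices:

  0-simplices (9): A, B, D, E, F, G, J, L, M
  1-simplices (27): AE, AF, AG, AJ, AL, AM, BE, BF, BG, BJ, BL, BM, DE, DF, DG, DJ, DL, DM, EF, EG, EL, FJ, FM, GJ, GM, JL, LM
  2-simplices (18): AEG, AEL, AFJ, AFM, AGJ, ALM, BEF, BEL, BFM, BGJ, BGM, BJL, DEF, DEG, DFJ, DGM, DJL, DLM

so the chain groups are C_0 ≅ Z^9, C_1 ≅ Z^27, C_2 ≅ Z^18.

Boundary ∂_1: C_1 → C_0 sends each edge [p,q] (with p < q) to q − p. For instance
  ∂JL = L − J.
The 9×27 boundary matrix has rank 8 and Smith normal form diag(1,1,1,1,1,1,1,1).

Boundary ∂_2: C_2 → C_1 sends each 2-simplex [p,q,r] to [q,r] − [p,r] + [p,q]. For instance
  ∂DEG = EG − DG + DE,
  ∂BEL = EL − BL + BE.
This gives a 27×18 integer matrix of rank 17; reducing to Smith normal form yields diagonal entries (1,1,1,1,1,1,1,1,1,1,1,1,1,1,1,1,1).

Computing H_k = (kernel of ∂_k) / (image of ∂_{k+1}):

  H_0: rank C_0 − rank ∂_1 = 9 − 8 = 1, and the invariant factors of ∂_1 are all 1, so H_0 ≅ Z.
  H_1: rank ker ∂_1 − rank ∂_2 = (27 − 8) − 17 = 2, and the invariant factors of ∂_2 are all 1, so H_1 ≅ Z^2.
  H_2: rank ker ∂_2 − rank ∂_3 = (18 − 17) − 0 = 1, and there is no ∂_3, so H_2 ≅ Z.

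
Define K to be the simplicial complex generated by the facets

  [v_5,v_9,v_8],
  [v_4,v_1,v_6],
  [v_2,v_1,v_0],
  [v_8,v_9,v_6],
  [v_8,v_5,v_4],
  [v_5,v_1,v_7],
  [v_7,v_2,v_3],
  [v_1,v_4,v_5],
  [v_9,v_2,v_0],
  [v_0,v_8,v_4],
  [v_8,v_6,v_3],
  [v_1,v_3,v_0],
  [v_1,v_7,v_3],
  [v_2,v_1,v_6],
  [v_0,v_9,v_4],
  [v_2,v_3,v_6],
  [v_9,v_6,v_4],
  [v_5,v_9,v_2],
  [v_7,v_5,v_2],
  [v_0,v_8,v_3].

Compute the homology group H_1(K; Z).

H_1 = Z ⊕ Z/2.

Fix the vertex order v_0 < v_1 < v_2 < v_3 < v_4 < v_5 < v_6 < v_7 < v_8 < v_9 and write every simplex with vertices in increasing order. Then dim K = 2 and the simplices of K are:

  0-simplices (10): [v_0], [v_1], [v_2], [v_3], [v_4], [v_5], [v_6], [v_7], [v_8], [v_9]
  1-simplices (30): (30 of them)
  2-simplices (20): (20 of them)

Hence C_0 ≅ Z^10, C_1 ≅ Z^30, C_2 ≅ Z^20.

The boundary map ∂_1: C_1 → C_0 sends each edge [p,q] (with p < q) to q − p.
The 10×30 boundary matrix has rank 9 and Smith normal form diag(1,1,1,1,1,1,1,1,1).

∂_2: C_2 → C_1 acts by ∂[p,q,r] = [q,r] − [p,r] + [p,q]. For instance
  ∂[v_2,v_5,v_9] = [v_5,v_9] − [v_2,v_9] + [v_2,v_5],
  ∂[v_2,v_3,v_6] = [v_3,v_6] − [v_2,v_6] + [v_2,v_3].
This gives a 30×20 integer matrix of rank 20; reducing to Smith normal form yields diagonal entries (1,1,1,1,1,1,1,1,1,1,1,1,1,1,1,1,1,1,1,2).

From H_k ≅ ker(∂_k) / im(∂_{k+1}) we obtain:

  H_1: rank ker ∂_1 − rank ∂_2 = (30 − 9) − 20 = 1, and ∂_2 has invariant factor 2 > 1, so H_1 ≅ Z ⊕ Z/2.

(K is a triangulation of the Klein bottle.)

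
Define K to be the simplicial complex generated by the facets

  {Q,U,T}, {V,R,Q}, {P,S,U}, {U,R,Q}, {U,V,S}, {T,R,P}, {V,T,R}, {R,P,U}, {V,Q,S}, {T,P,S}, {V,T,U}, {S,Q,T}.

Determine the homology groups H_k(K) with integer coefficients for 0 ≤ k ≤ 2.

H_0 ≅ Z,  H_1 ≅ Z/2,  H_2 = 0.

We work with the vertex ordering P < Q < R < S < T < U < V. The simplices of K, each written with vertices in increasing order, are:

  0-simplices (7): P, Q, R, S, T, U, V
  1-simplices (18): PR, PS, PT, PU, QR, QS, QT, QU, QV, RT, RU, RV, ST, SU, SV, TU, TV, UV
  2-simplices (12): PRT, PRU, PST, PSU, QRU, QRV, QST, QSV, QTU, RTV, SUV, TUV

so the chain groups are C_0 ≅ Z^7, C_1 ≅ Z^18, C_2 ≅ Z^12.

The boundary map ∂_1: C_1 → C_0 maps an edge to its endpoints' difference, ∂[p,q] = q − p.
This gives a 7×18 integer matrix of rank 6; reducing to Smith normal form yields diagonal entries (1,1,1,1,1,1).

∂_2: C_2 → C_1 maps a triangle to the signed sum of its edges. For instance
  ∂QSV = SV − QV + QS,
  ∂PST = ST − PT + PS.
As a 18×12 matrix over Z this has rank 12, with invariant factors (1,1,1,1,1,1,1,1,1,1,1,2).

Computing H_k = (kernel of ∂_k) / (image of ∂_{k+1}):

  H_0: rank C_0 − rank ∂_1 = 7 − 6 = 1, and the invariant factors of ∂_1 are all 1, so H_0 = Z.
  H_1: rank ker ∂_1 − rank ∂_2 = (18 − 6) − 12 = 0, and ∂_2 has invariant factor 2 > 1, so H_1 = Z/2.
  H_2: rank ker ∂_2 − rank ∂_3 = (12 − 12) − 0 = 0, and there is no ∂_3, so H_2 = 0.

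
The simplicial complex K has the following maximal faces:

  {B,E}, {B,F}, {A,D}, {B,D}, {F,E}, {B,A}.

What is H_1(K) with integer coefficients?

We work with the vertex ordering A < B < D < E < F. The simplices of K, each written with vertices in increasing order, are:

  0-simplices (5): A, B, D, E, F
  1-simplices (6): AB, AD, BD, BE, BF, EF

giving chain groups C_0 ≅ Z^5, C_1 ≅ Z^6.

The boundary map ∂_1: C_1 → C_0 is given by ∂[p,q] = [q] − [p]. For instance
  ∂BD = D − B.
The resulting 5×6 matrix has rank 4, and its Smith normal form has invariant factors (1,1,1,1).

Now H_k = ker ∂_k / im ∂_{k+1}, so:

  H_1: rank ker ∂_1 − rank ∂_2 = (6 − 4) − 0 = 2, and there is no ∂_2, so H_1 = Z^2.

(K is a triangulation of a wedge of 2 circles.)

H_1 ≅ Z^2.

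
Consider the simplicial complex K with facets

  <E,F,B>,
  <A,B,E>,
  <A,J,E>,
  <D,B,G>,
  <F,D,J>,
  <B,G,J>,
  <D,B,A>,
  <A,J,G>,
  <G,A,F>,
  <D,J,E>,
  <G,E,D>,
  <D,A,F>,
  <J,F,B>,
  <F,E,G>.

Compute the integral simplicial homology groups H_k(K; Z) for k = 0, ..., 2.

H_0 ≅ Z,  H_1 ≅ Z^2,  H_2 ≅ Z.

K has 7 vertices, 21 edges, 14 triangles.
rank ∂_0 = 0, rank ∂_1 = 6 ⇒ b_0 = 7 − 0 − 6 = 1; all invariant factors of ∂_1 are 1 so no torsion. So H_0 = Z.
rank ∂_1 = 6, rank ∂_2 = 13 ⇒ b_1 = 21 − 6 − 13 = 2; all invariant factors of ∂_2 are 1 so no torsion. So H_1 = Z^2.
rank ∂_2 = 13, rank ∂_3 = 0 ⇒ b_2 = 14 − 13 − 0 = 1. So H_2 = Z.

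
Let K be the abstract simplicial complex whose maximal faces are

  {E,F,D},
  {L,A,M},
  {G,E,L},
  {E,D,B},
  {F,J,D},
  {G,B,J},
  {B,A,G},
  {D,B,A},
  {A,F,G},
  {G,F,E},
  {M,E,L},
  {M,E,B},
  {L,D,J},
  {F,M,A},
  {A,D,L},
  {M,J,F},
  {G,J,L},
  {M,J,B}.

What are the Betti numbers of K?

Fix the vertex order A < B < D < E < F < G < J < L < M and write every simplex with vertices in increasing order. Then dim K = 2 and the simplices of K are:

  0-simplices (9): A, B, D, E, F, G, J, L, M
  1-simplices (27): AB, AD, AF, AG, AL, AM, BD, BE, BG, BJ, BM, DE, DF, DJ, DL, EF, EG, EL, EM, FG, FJ, FM, GJ, GL, JL, JM, LM
  2-simplices (18): ABD, ABG, ADL, AFG, AFM, ALM, BDE, BEM, BGJ, BJM, DEF, DFJ, DJL, EFG, EGL, ELM, FJM, GJL

Hence C_0 ≅ Z^9, C_1 ≅ Z^27, C_2 ≅ Z^18.

Boundary ∂_1: C_1 → C_0 maps an edge to its endpoints' difference, ∂[p,q] = q − p.
The 9×27 boundary matrix has rank 8 and Smith normal form diag(1,1,1,1,1,1,1,1).

∂_2: C_2 → C_1 acts by ∂[p,q,r] = [q,r] − [p,r] + [p,q]. For instance
  ∂DJL = JL − DL + DJ,
  ∂ABG = BG − AG + AB.
The resulting 27×18 matrix has rank 17, and its Smith normal form has invariant factors (1,1,1,1,1,1,1,1,1,1,1,1,1,1,1,1,1).

Computing H_k = (kernel of ∂_k) / (image of ∂_{k+1}):

  H_0: rank C_0 − rank ∂_1 = 9 − 8 = 1, and the invariant factors of ∂_1 are all 1, so H_0 ≅ Z.
  H_1: rank ker ∂_1 − rank ∂_2 = (27 − 8) − 17 = 2, and the invariant factors of ∂_2 are all 1, so H_1 ≅ Z^2.
  H_2: rank ker ∂_2 − rank ∂_3 = (18 − 17) − 0 = 1, and there is no ∂_3, so H_2 ≅ Z.

Hence the Betti numbers are b_0 = 1, b_1 = 2, b_2 = 1.

b_0 = 1, b_1 = 2, b_2 = 1.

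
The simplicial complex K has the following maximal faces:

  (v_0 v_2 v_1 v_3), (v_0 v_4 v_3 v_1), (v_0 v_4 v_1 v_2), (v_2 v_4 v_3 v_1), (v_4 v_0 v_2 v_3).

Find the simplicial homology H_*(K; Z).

H_0 ≅ Z,  H_1 = 0,  H_2 = 0,  H_3 ≅ Z.

We work with the vertex ordering v_0 < v_1 < v_2 < v_3 < v_4. The simplices of K, each written with vertices in increasing order, are:

  0-simplices (5): [v_0], [v_1], [v_2], [v_3], [v_4]
  1-simplices (10): [v_0,v_1], [v_0,v_2], [v_0,v_3], [v_0,v_4], [v_1,v_2], [v_1,v_3], [v_1,v_4], [v_2,v_3], [v_2,v_4], [v_3,v_4]
  2-simplices (10): [v_0,v_1,v_2], [v_0,v_1,v_3], [v_0,v_1,v_4], [v_0,v_2,v_3], [v_0,v_2,v_4], [v_0,v_3,v_4], [v_1,v_2,v_3], [v_1,v_2,v_4], [v_1,v_3,v_4], [v_2,v_3,v_4]
  3-simplices (5): [v_0,v_1,v_2,v_3], [v_0,v_1,v_2,v_4], [v_0,v_1,v_3,v_4], [v_0,v_2,v_3,v_4], [v_1,v_2,v_3,v_4]

so the chain groups are C_0 ≅ Z^5, C_1 ≅ Z^10, C_2 ≅ Z^10, C_3 ≅ Z^5.

Boundary ∂_1: C_1 → C_0 maps an edge to its endpoints' difference, ∂[p,q] = q − p.
As a 5×10 matrix over Z this has rank 4, with invariant factors (1,1,1,1).

∂_2: C_2 → C_1 acts by ∂[p,q,r] = [q,r] − [p,r] + [p,q]. For instance
  ∂[v_1,v_2,v_3] = [v_2,v_3] − [v_1,v_3] + [v_1,v_2],
  ∂[v_0,v_1,v_3] = [v_1,v_3] − [v_0,v_3] + [v_0,v_1].
The 10×10 boundary matrix has rank 6 and Smith normal form diag(1,1,1,1,1,1).

Boundary ∂_3: C_3 → C_2 sends each 3-simplex σ to the alternating sum Σ_i (−1)^i (σ with its i-th vertex removed). For instance
  ∂[v_0,v_1,v_2,v_3] = [v_1,v_2,v_3] − [v_0,v_2,v_3] + [v_0,v_1,v_3] − [v_0,v_1,v_2],
  ∂[v_0,v_1,v_3,v_4] = [v_1,v_3,v_4] − [v_0,v_3,v_4] + [v_0,v_1,v_4] − [v_0,v_1,v_3].
The resulting 10×5 matrix has rank 4, and its Smith normal form has invariant factors (1,1,1,1).

Computing H_k = (kernel of ∂_k) / (image of ∂_{k+1}):

  H_0: rank C_0 − rank ∂_1 = 5 − 4 = 1, and the invariant factors of ∂_1 are all 1, so H_0 ≅ Z.
  H_1: rank ker ∂_1 − rank ∂_2 = (10 − 4) − 6 = 0, and the invariant factors of ∂_2 are all 1, so H_1 ≅ 0.
  H_2: rank ker ∂_2 − rank ∂_3 = (10 − 6) − 4 = 0, and the invariant factors of ∂_3 are all 1, so H_2 ≅ 0.
  H_3: rank ker ∂_3 − rank ∂_4 = (5 − 4) − 0 = 1, and there is no ∂_4, so H_3 ≅ Z.

(K is a triangulation of the 3-sphere S^3.)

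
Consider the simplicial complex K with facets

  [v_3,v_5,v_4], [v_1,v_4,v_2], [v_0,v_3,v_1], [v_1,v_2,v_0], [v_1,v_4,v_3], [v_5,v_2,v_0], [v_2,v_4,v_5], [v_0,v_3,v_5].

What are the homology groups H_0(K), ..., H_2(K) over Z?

We work with the vertex ordering v_0 < v_1 < v_2 < v_3 < v_4 < v_5. The simplices of K, each written with vertices in increasing order, are:

  0-simplices (6): [v_0], [v_1], [v_2], [v_3], [v_4], [v_5]
  1-simplices (12): [v_0,v_1], [v_0,v_2], [v_0,v_3], [v_0,v_5], [v_1,v_2], [v_1,v_3], [v_1,v_4], [v_2,v_4], [v_2,v_5], [v_3,v_4], [v_3,v_5], [v_4,v_5]
  2-simplices (8): [v_0,v_1,v_2], [v_0,v_1,v_3], [v_0,v_2,v_5], [v_0,v_3,v_5], [v_1,v_2,v_4], [v_1,v_3,v_4], [v_2,v_4,v_5], [v_3,v_4,v_5]

so the chain groups are C_0 ≅ Z^6, C_1 ≅ Z^12, C_2 ≅ Z^8.

Boundary ∂_1: C_1 → C_0 is given by ∂[p,q] = [q] − [p]. For instance
  ∂[v_3,v_4] = [v_4] − [v_3].
The resulting 6×12 matrix has rank 5, and its Smith normal form has invariant factors (1,1,1,1,1).

The boundary map ∂_2: C_2 → C_1 acts by ∂[p,q,r] = [q,r] − [p,r] + [p,q]. For instance
  ∂[v_0,v_1,v_3] = [v_1,v_3] − [v_0,v_3] + [v_0,v_1],
  ∂[v_1,v_2,v_4] = [v_2,v_4] − [v_1,v_4] + [v_1,v_2].
This gives a 12×8 integer matrix of rank 7; reducing to Smith normal form yields diagonal entries (1,1,1,1,1,1,1).

Computing H_k = (kernel of ∂_k) / (image of ∂_{k+1}):

  H_0: rank C_0 − rank ∂_1 = 6 − 5 = 1, and the invariant factors of ∂_1 are all 1, so H_0 ≅ Z.
  H_1: rank ker ∂_1 − rank ∂_2 = (12 − 5) − 7 = 0, and the invariant factors of ∂_2 are all 1, so H_1 ≅ 0.
  H_2: rank ker ∂_2 − rank ∂_3 = (8 − 7) − 0 = 1, and there is no ∂_3, so H_2 ≅ Z.

H_0 ≅ Z,  H_1 = 0,  H_2 ≅ Z.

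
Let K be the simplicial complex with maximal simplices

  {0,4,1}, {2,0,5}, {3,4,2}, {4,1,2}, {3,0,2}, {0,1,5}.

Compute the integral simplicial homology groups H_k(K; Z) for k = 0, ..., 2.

H_0 = Z,  H_1 = Z,  H_2 = 0.

Order the vertices as 0 < 1 < 2 < 3 < 4 < 5. Listing each simplex with vertices in this order, K has dimension 2 with simplices:

  0-simplices (6): [0], [1], [2], [3], [4], [5]
  1-simplices (12): [0,1], [0,2], [0,3], [0,4], [0,5], [1,2], [1,4], [1,5], [2,3], [2,4], [2,5], [3,4]
  2-simplices (6): [0,1,4], [0,1,5], [0,2,3], [0,2,5], [1,2,4], [2,3,4]

so the chain groups are C_0 ≅ Z^6, C_1 ≅ Z^12, C_2 ≅ Z^6.

The boundary map ∂_1: C_1 → C_0 is given by ∂[p,q] = [q] − [p]. For instance
  ∂[1,5] = [5] − [1].
The 6×12 boundary matrix has rank 5 and Smith normal form diag(1,1,1,1,1).

The boundary map ∂_2: C_2 → C_1 acts by ∂[p,q,r] = [q,r] − [p,r] + [p,q]. For instance
  ∂[0,2,5] = [2,5] − [0,5] + [0,2],
  ∂[0,1,4] = [1,4] − [0,4] + [0,1].
As a 12×6 matrix over Z this has rank 6, with invariant factors (1,1,1,1,1,1).

Reading off H_k = ker ∂_k / im ∂_{k+1}:

  H_0: rank C_0 − rank ∂_1 = 6 − 5 = 1, and the invariant factors of ∂_1 are all 1, so H_0 = Z.
  H_1: rank ker ∂_1 − rank ∂_2 = (12 − 5) − 6 = 1, and the invariant factors of ∂_2 are all 1, so H_1 = Z.
  H_2: rank ker ∂_2 − rank ∂_3 = (6 − 6) − 0 = 0, and there is no ∂_3, so H_2 = 0.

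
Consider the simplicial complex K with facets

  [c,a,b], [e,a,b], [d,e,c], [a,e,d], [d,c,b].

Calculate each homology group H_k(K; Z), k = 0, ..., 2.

H_0 ≅ Z,  H_1 ≅ Z,  H_2 = 0.

Take the total order a < b < c < d < e on the vertex set. Then K (dimension 2) consists of the simplices:

  0-simplices (5): a, b, c, d, e
  1-simplices (10): ab, ac, ad, ae, bc, bd, be, cd, ce, de
  2-simplices (5): abc, abe, ade, bcd, cde

so the chain groups are C_0 ≅ Z^5, C_1 ≅ Z^10, C_2 ≅ Z^5.

∂_1: C_1 → C_0 maps an edge to its endpoints' difference, ∂[p,q] = q − p. For instance
  ∂ac = c − a.
As a 5×10 matrix over Z this has rank 4, with invariant factors (1,1,1,1).

Boundary ∂_2: C_2 → C_1 acts by ∂[p,q,r] = [q,r] − [p,r] + [p,q]. For instance
  ∂bcd = cd − bd + bc,
  ∂abe = be − ae + ab.
The resulting 10×5 matrix has rank 5, and its Smith normal form has invariant factors (1,1,1,1,1).

Now H_k = ker ∂_k / im ∂_{k+1}, so:

  H_0: rank C_0 − rank ∂_1 = 5 − 4 = 1, and the invariant factors of ∂_1 are all 1, so H_0 = Z.
  H_1: rank ker ∂_1 − rank ∂_2 = (10 − 4) − 5 = 1, and the invariant factors of ∂_2 are all 1, so H_1 = Z.
  H_2: rank ker ∂_2 − rank ∂_3 = (5 − 5) − 0 = 0, and there is no ∂_3, so H_2 = 0.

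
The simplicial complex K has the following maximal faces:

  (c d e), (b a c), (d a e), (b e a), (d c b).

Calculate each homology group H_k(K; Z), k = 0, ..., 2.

H_0 = Z,  H_1 = Z,  H_2 = 0.

Take the total order a < b < c < d < e on the vertex set. Then K (dimension 2) consists of the simplices:

  0-simplices (5): a, b, c, d, e
  1-simplices (10): ab, ac, ad, ae, bc, bd, be, cd, ce, de
  2-simplices (5): abc, abe, ade, bcd, cde

giving chain groups C_0 ≅ Z^5, C_1 ≅ Z^10, C_2 ≅ Z^5.

The boundary map ∂_1: C_1 → C_0 sends each edge [p,q] (with p < q) to q − p.
The resulting 5×10 matrix has rank 4, and its Smith normal form has invariant factors (1,1,1,1).

∂_2: C_2 → C_1 maps a triangle to the signed sum of its edges. For instance
  ∂abe = be − ae + ab,
  ∂ade = de − ae + ad.
This gives a 10×5 integer matrix of rank 5; reducing to Smith normal form yields diagonal entries (1,1,1,1,1).

From H_k ≅ ker(∂_k) / im(∂_{k+1}) we obtain:

  H_0: rank C_0 − rank ∂_1 = 5 − 4 = 1, and the invariant factors of ∂_1 are all 1, so H_0 ≅ Z.
  H_1: rank ker ∂_1 − rank ∂_2 = (10 − 4) − 5 = 1, and the invariant factors of ∂_2 are all 1, so H_1 ≅ Z.
  H_2: rank ker ∂_2 − rank ∂_3 = (5 − 5) − 0 = 0, and there is no ∂_3, so H_2 ≅ 0.

(K is a triangulation of the Möbius band.)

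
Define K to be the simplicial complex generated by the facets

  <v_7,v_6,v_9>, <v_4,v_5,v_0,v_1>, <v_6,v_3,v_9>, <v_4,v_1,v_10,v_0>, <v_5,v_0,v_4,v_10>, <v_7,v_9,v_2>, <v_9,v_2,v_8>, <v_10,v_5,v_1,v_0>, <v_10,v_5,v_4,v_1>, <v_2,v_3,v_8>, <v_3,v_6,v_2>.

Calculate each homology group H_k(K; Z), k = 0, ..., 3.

H_0 = Z^2,  H_1 = Z,  H_2 = 0,  H_3 = Z.

We work with the vertex ordering v_0 < v_1 < v_2 < v_3 < v_4 < v_5 < v_6 < v_7 < v_8 < v_9 < v_10. The simplices of K, each written with vertices in increasing order, are:

  0-simplices (11): [v_0], [v_1], [v_2], [v_3], [v_4], [v_5], [v_6], [v_7], [v_8], [v_9], [v_10]
  1-simplices (22): (22 of them)
  2-simplices (16): (16 of them)
  3-simplices (5): [v_0,v_1,v_4,v_5], [v_0,v_1,v_4,v_10], [v_0,v_1,v_5,v_10], [v_0,v_4,v_5,v_10], [v_1,v_4,v_5,v_10]

giving chain groups C_0 ≅ Z^11, C_1 ≅ Z^22, C_2 ≅ Z^16, C_3 ≅ Z^5.

Boundary ∂_1: C_1 → C_0 is given by ∂[p,q] = [q] − [p].
As a 11×22 matrix over Z this has rank 9, with invariant factors (1,1,1,1,1,1,1,1,1).

The boundary map ∂_2: C_2 → C_1 sends each 2-simplex [p,q,r] to [q,r] − [p,r] + [p,q]. For instance
  ∂[v_2,v_8,v_9] = [v_8,v_9] − [v_2,v_9] + [v_2,v_8],
  ∂[v_1,v_4,v_10] = [v_4,v_10] − [v_1,v_10] + [v_1,v_4].
As a 22×16 matrix over Z this has rank 12, with invariant factors (1,1,1,1,1,1,1,1,1,1,1,1).

The boundary map ∂_3: C_3 → C_2 sends each 3-simplex σ to the alternating sum Σ_i (−1)^i (σ with its i-th vertex removed). For instance
  ∂[v_0,v_1,v_4,v_5] = [v_1,v_4,v_5] − [v_0,v_4,v_5] + [v_0,v_1,v_5] − [v_0,v_1,v_4],
  ∂[v_1,v_4,v_5,v_10] = [v_4,v_5,v_10] − [v_1,v_5,v_10] + [v_1,v_4,v_10] − [v_1,v_4,v_5].
As a 16×5 matrix over Z this has rank 4, with invariant factors (1,1,1,1).

Reading off H_k = ker ∂_k / im ∂_{k+1}:

  H_0: rank C_0 − rank ∂_1 = 11 − 9 = 2, and the invariant factors of ∂_1 are all 1, so H_0 = Z^2.
  H_1: rank ker ∂_1 − rank ∂_2 = (22 − 9) − 12 = 1, and the invariant factors of ∂_2 are all 1, so H_1 = Z.
  H_2: rank ker ∂_2 − rank ∂_3 = (16 − 12) − 4 = 0, and the invariant factors of ∂_3 are all 1, so H_2 = 0.
  H_3: rank ker ∂_3 − rank ∂_4 = (5 − 4) − 0 = 1, and there is no ∂_4, so H_3 = Z.

As a check, the Euler characteristic is 11 − 22 + 16 − 5 = 0, which agrees with 2 − 1 + 0 − 1 = 0.
(K is a triangulation of the disjoint union of the 3-sphere S^3 and the cylinder S^1 x I.)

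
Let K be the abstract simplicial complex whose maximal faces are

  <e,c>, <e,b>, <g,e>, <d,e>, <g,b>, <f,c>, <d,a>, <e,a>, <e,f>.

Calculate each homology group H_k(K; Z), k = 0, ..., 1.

K has 7 vertices, 9 edges.
rank ∂_0 = 0, rank ∂_1 = 6 ⇒ b_0 = 7 − 0 − 6 = 1; all invariant factors of ∂_1 are 1 so no torsion. So H_0 = Z.
rank ∂_1 = 6, rank ∂_2 = 0 ⇒ b_1 = 9 − 6 − 0 = 3. So H_1 = Z^3.

H_0 ≅ Z,  H_1 ≅ Z^3.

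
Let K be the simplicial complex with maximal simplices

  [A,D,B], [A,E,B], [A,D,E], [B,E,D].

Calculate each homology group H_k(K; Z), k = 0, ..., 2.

H_0 ≅ Z,  H_1 = 0,  H_2 ≅ Z.

Fix the vertex order A < B < D < E and write every simplex with vertices in increasing order. Then dim K = 2 and the simplices of K are:

  0-simplices (4): A, B, D, E
  1-simplices (6): AB, AD, AE, BD, BE, DE
  2-simplices (4): ABD, ABE, ADE, BDE

so the chain groups are C_0 ≅ Z^4, C_1 ≅ Z^6, C_2 ≅ Z^4.

The boundary map ∂_1: C_1 → C_0 sends each edge [p,q] (with p < q) to q − p.
The 4×6 boundary matrix has rank 3 and Smith normal form diag(1,1,1).

Boundary ∂_2: C_2 → C_1 maps a triangle to the signed sum of its edges. For instance
  ∂ABE = BE − AE + AB,
  ∂ABD = BD − AD + AB.
As a 6×4 matrix over Z this has rank 3, with invariant factors (1,1,1).

Reading off H_k = ker ∂_k / im ∂_{k+1}:

  H_0: rank C_0 − rank ∂_1 = 4 − 3 = 1, and the invariant factors of ∂_1 are all 1, so H_0 ≅ Z.
  H_1: rank ker ∂_1 − rank ∂_2 = (6 − 3) − 3 = 0, and the invariant factors of ∂_2 are all 1, so H_1 ≅ 0.
  H_2: rank ker ∂_2 − rank ∂_3 = (4 − 3) − 0 = 1, and there is no ∂_3, so H_2 ≅ Z.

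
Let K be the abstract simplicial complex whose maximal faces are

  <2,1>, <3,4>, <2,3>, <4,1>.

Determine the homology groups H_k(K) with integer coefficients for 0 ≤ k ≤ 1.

Take the total order 1 < 2 < 3 < 4 on the vertex set. Then K (dimension 1) consists of the simplices:

  0-simplices (4): [1], [2], [3], [4]
  1-simplices (4): [1,2], [1,4], [2,3], [3,4]

Hence C_0 ≅ Z^4, C_1 ≅ Z^4.

The boundary map ∂_1: C_1 → C_0 sends each edge [p,q] (with p < q) to q − p.
The resulting 4×4 matrix has rank 3, and its Smith normal form has invariant factors (1,1,1).

Now H_k = ker ∂_k / im ∂_{k+1}, so:

  H_0: rank C_0 − rank ∂_1 = 4 − 3 = 1, and the invariant factors of ∂_1 are all 1, so H_0 ≅ Z.
  H_1: rank ker ∂_1 − rank ∂_2 = (4 − 3) − 0 = 1, and there is no ∂_2, so H_1 ≅ Z.

As a check, the Euler characteristic is 4 − 4 = 0, which agrees with 1 − 1 = 0.

H_0 = Z,  H_1 = Z.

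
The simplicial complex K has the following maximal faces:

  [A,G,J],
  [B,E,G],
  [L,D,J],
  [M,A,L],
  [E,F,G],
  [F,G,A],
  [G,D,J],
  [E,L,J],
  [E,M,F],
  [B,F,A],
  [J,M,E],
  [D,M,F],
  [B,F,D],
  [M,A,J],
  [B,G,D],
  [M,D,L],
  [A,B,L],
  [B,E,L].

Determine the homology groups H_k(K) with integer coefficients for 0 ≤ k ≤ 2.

Order the vertices as A < B < D < E < F < G < J < L < M. Listing each simplex with vertices in this order, K has dimension 2 with simplices:

  0-simplices (9): A, B, D, E, F, G, J, L, M
  1-simplices (27): AB, AF, AG, AJ, AL, AM, BD, BE, BF, BG, BL, DF, DG, DJ, DL, DM, EF, EG, EJ, EL, EM, FG, FM, GJ, JL, JM, LM
  2-simplices (18): ABF, ABL, AFG, AGJ, AJM, ALM, BDF, BDG, BEG, BEL, DFM, DGJ, DJL, DLM, EFG, EFM, EJL, EJM

so the chain groups are C_0 ≅ Z^9, C_1 ≅ Z^27, C_2 ≅ Z^18.

The boundary map ∂_1: C_1 → C_0 is given by ∂[p,q] = [q] − [p]. For instance
  ∂AG = G − A.
The 9×27 boundary matrix has rank 8 and Smith normal form diag(1,1,1,1,1,1,1,1).

The boundary map ∂_2: C_2 → C_1 acts by ∂[p,q,r] = [q,r] − [p,r] + [p,q]. For instance
  ∂AGJ = GJ − AJ + AG,
  ∂AJM = JM − AM + AJ.
This gives a 27×18 integer matrix of rank 18; reducing to Smith normal form yields diagonal entries (1,1,1,1,1,1,1,1,1,1,1,1,1,1,1,1,1,2).

Now H_k = ker ∂_k / im ∂_{k+1}, so:

  H_0: rank C_0 − rank ∂_1 = 9 − 8 = 1, and the invariant factors of ∂_1 are all 1, so H_0 ≅ Z.
  H_1: rank ker ∂_1 − rank ∂_2 = (27 − 8) − 18 = 1, and ∂_2 has invariant factor 2 > 1, so H_1 ≅ Z ⊕ Z/2.
  H_2: rank ker ∂_2 − rank ∂_3 = (18 − 18) − 0 = 0, and there is no ∂_3, so H_2 ≅ 0.

H_0 ≅ Z,  H_1 ≅ Z ⊕ Z/2,  H_2 = 0.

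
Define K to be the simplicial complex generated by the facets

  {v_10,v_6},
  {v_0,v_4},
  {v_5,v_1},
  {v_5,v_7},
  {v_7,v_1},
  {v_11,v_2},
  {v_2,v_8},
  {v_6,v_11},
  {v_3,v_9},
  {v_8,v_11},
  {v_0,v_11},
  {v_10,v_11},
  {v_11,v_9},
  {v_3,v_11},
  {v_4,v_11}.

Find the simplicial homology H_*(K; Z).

K has 12 vertices, 15 edges.
rank ∂_0 = 0, rank ∂_1 = 10 ⇒ b_0 = 12 − 0 − 10 = 2; all invariant factors of ∂_1 are 1 so no torsion. So H_0 = Z^2.
rank ∂_1 = 10, rank ∂_2 = 0 ⇒ b_1 = 15 − 10 − 0 = 5. So H_1 = Z^5.

H_0 ≅ Z^2,  H_1 ≅ Z^5.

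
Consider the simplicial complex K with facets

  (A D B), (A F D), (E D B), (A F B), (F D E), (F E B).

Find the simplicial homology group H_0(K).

H_0 = Z.

Take the total order A < B < D < E < F on the vertex set. Then K (dimension 2) consists of the simplices:

  0-simplices (5): A, B, D, E, F
  1-simplices (9): AB, AD, AF, BD, BE, BF, DE, DF, EF
  2-simplices (6): ABD, ABF, ADF, BDE, BEF, DEF

giving chain groups C_0 ≅ Z^5, C_1 ≅ Z^9, C_2 ≅ Z^6.

The boundary map ∂_1: C_1 → C_0 sends each edge [p,q] (with p < q) to q − p.
The resulting 5×9 matrix has rank 4, and its Smith normal form has invariant factors (1,1,1,1).

Boundary ∂_2: C_2 → C_1 acts by ∂[p,q,r] = [q,r] − [p,r] + [p,q]. For instance
  ∂BDE = DE − BE + BD,
  ∂BEF = EF − BF + BE.
This gives a 9×6 integer matrix of rank 5; reducing to Smith normal form yields diagonal entries (1,1,1,1,1).

Reading off H_k = ker ∂_k / im ∂_{k+1}:

  H_0: rank C_0 − rank ∂_1 = 5 − 4 = 1, and the invariant factors of ∂_1 are all 1, so H_0 ≅ Z.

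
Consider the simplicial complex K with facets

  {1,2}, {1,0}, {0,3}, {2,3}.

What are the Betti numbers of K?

K has 4 vertices, 4 edges.
rank ∂_0 = 0, rank ∂_1 = 3 ⇒ b_0 = 4 − 0 − 3 = 1; all invariant factors of ∂_1 are 1 so no torsion. So H_0 ≅ Z.
rank ∂_1 = 3, rank ∂_2 = 0 ⇒ b_1 = 4 − 3 − 0 = 1. So H_1 ≅ Z.

b_0 = 1, b_1 = 1.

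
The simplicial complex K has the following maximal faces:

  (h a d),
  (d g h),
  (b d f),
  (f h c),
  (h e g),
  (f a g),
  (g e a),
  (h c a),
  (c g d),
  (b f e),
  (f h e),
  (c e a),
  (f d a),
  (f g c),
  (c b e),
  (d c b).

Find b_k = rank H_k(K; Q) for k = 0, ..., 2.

We work with the vertex ordering a < b < c < d < e < f < g < h. The simplices of K, each written with vertices in increasing order, are:

  0-simplices (8): a, b, c, d, e, f, g, h
  1-simplices (24): ac, ad, ae, af, ag, ah, bc, bd, be, bf, cd, ce, cf, cg, ch, df, dg, dh, ef, eg, eh, fg, fh, gh
  2-simplices (16): ace, ach, adf, adh, aeg, afg, bcd, bce, bdf, bef, cdg, cfg, cfh, dgh, efh, egh

giving chain groups C_0 ≅ Z^8, C_1 ≅ Z^24, C_2 ≅ Z^16.

The boundary map ∂_1: C_1 → C_0 maps an edge to its endpoints' difference, ∂[p,q] = q − p. For instance
  ∂df = f − d.
The resulting 8×24 matrix has rank 7, and its Smith normal form has invariant factors (1,1,1,1,1,1,1).

The boundary map ∂_2: C_2 → C_1 maps a triangle to the signed sum of its edges. For instance
  ∂efh = fh − eh + ef,
  ∂bce = ce − be + bc.
This gives a 24×16 integer matrix of rank 15; reducing to Smith normal form yields diagonal entries (1,1,1,1,1,1,1,1,1,1,1,1,1,1,1).

Computing H_k = (kernel of ∂_k) / (image of ∂_{k+1}):

  H_0: rank C_0 − rank ∂_1 = 8 − 7 = 1, and the invariant factors of ∂_1 are all 1, so H_0 = Z.
  H_1: rank ker ∂_1 − rank ∂_2 = (24 − 7) − 15 = 2, and the invariant factors of ∂_2 are all 1, so H_1 = Z^2.
  H_2: rank ker ∂_2 − rank ∂_3 = (16 − 15) − 0 = 1, and there is no ∂_3, so H_2 = Z.

As a check, the Euler characteristic is 8 − 24 + 16 = 0, which agrees with 1 − 2 + 1 = 0.

Hence the Betti numbers are b_0 = 1, b_1 = 2, b_2 = 1.

b_0 = 1, b_1 = 2, b_2 = 1.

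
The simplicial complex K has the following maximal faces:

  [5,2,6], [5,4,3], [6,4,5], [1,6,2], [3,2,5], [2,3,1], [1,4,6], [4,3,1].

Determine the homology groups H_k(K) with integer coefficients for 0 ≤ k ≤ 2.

H_0 ≅ Z,  H_1 = 0,  H_2 ≅ Z.

We work with the vertex ordering 1 < 2 < 3 < 4 < 5 < 6. The simplices of K, each written with vertices in increasing order, are:

  0-simplices (6): [1], [2], [3], [4], [5], [6]
  1-simplices (12): [1,2], [1,3], [1,4], [1,6], [2,3], [2,5], [2,6], [3,4], [3,5], [4,5], [4,6], [5,6]
  2-simplices (8): [1,2,3], [1,2,6], [1,3,4], [1,4,6], [2,3,5], [2,5,6], [3,4,5], [4,5,6]

Hence C_0 ≅ Z^6, C_1 ≅ Z^12, C_2 ≅ Z^8.

∂_1: C_1 → C_0 is given by ∂[p,q] = [q] − [p]. For instance
  ∂[1,3] = [3] − [1].
As a 6×12 matrix over Z this has rank 5, with invariant factors (1,1,1,1,1).

∂_2: C_2 → C_1 maps a triangle to the signed sum of its edges. For instance
  ∂[1,2,6] = [2,6] − [1,6] + [1,2],
  ∂[2,5,6] = [5,6] − [2,6] + [2,5].
The 12×8 boundary matrix has rank 7 and Smith normal form diag(1,1,1,1,1,1,1).

From H_k ≅ ker(∂_k) / im(∂_{k+1}) we obtain:

  H_0: rank C_0 − rank ∂_1 = 6 − 5 = 1, and the invariant factors of ∂_1 are all 1, so H_0 ≅ Z.
  H_1: rank ker ∂_1 − rank ∂_2 = (12 − 5) − 7 = 0, and the invariant factors of ∂_2 are all 1, so H_1 ≅ 0.
  H_2: rank ker ∂_2 − rank ∂_3 = (8 − 7) − 0 = 1, and there is no ∂_3, so H_2 ≅ Z.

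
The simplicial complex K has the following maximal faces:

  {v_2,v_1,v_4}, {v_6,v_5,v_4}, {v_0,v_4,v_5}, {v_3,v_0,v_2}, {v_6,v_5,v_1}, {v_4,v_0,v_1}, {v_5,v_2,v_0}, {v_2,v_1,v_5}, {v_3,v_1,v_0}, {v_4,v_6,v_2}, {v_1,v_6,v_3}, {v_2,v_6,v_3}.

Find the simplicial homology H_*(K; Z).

H_0 ≅ Z,  H_1 ≅ Z/2Z,  H_2 = 0.

K has 7 vertices, 18 edges, 12 triangles.
rank ∂_0 = 0, rank ∂_1 = 6 ⇒ b_0 = 7 − 0 − 6 = 1; all invariant factors of ∂_1 are 1 so no torsion. So H_0 ≅ Z.
rank ∂_1 = 6, rank ∂_2 = 12 ⇒ b_1 = 18 − 6 − 12 = 0; ∂_2 has invariant factor(s) [2] giving torsion. So H_1 ≅ Z/2Z.
rank ∂_2 = 12, rank ∂_3 = 0 ⇒ b_2 = 12 − 12 − 0 = 0. So H_2 ≅ 0.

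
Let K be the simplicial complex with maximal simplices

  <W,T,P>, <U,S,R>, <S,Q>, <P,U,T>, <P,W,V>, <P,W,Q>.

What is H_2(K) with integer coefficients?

H_2 ≅ 0.

K has 8 vertices, 13 edges, 5 triangles.
rank ∂_2 = 5, rank ∂_3 = 0 ⇒ b_2 = 5 − 5 − 0 = 0. So H_2 = 0.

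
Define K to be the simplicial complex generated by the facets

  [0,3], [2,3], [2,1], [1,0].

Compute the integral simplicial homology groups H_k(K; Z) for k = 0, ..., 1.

Take the total order 0 < 1 < 2 < 3 on the vertex set. Then K (dimension 1) consists of the simplices:

  0-simplices (4): [0], [1], [2], [3]
  1-simplices (4): [0,1], [0,3], [1,2], [2,3]

so the chain groups are C_0 ≅ Z^4, C_1 ≅ Z^4.

The boundary map ∂_1: C_1 → C_0 is given by ∂[p,q] = [q] − [p]. For instance
  ∂[1,2] = [2] − [1].
As a 4×4 matrix over Z this has rank 3, with invariant factors (1,1,1).

Computing H_k = (kernel of ∂_k) / (image of ∂_{k+1}):

  H_0: rank C_0 − rank ∂_1 = 4 − 3 = 1, and the invariant factors of ∂_1 are all 1, so H_0 ≅ Z.
  H_1: rank ker ∂_1 − rank ∂_2 = (4 − 3) − 0 = 1, and there is no ∂_2, so H_1 ≅ Z.

As a check, the Euler characteristic is 4 − 4 = 0, which agrees with 1 − 1 = 0.

H_0 ≅ Z,  H_1 ≅ Z.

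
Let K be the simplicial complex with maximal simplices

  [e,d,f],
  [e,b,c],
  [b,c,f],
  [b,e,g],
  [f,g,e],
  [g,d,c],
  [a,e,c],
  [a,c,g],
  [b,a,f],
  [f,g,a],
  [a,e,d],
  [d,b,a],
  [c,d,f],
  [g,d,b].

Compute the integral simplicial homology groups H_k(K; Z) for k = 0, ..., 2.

H_0 ≅ Z,  H_1 ≅ Z^2,  H_2 ≅ Z.

Fix the vertex order a < b < c < d < e < f < g and write every simplex with vertices in increasing order. Then dim K = 2 and the simplices of K are:

  0-simplices (7): a, b, c, d, e, f, g
  1-simplices (21): ab, ac, ad, ae, af, ag, bc, bd, be, bf, bg, cd, ce, cf, cg, de, df, dg, ef, eg, fg
  2-simplices (14): abd, abf, ace, acg, ade, afg, bce, bcf, bdg, beg, cdf, cdg, def, efg

Hence C_0 ≅ Z^7, C_1 ≅ Z^21, C_2 ≅ Z^14.

∂_1: C_1 → C_0 maps an edge to its endpoints' difference, ∂[p,q] = q − p.
The resulting 7×21 matrix has rank 6, and its Smith normal form has invariant factors (1,1,1,1,1,1).

The boundary map ∂_2: C_2 → C_1 sends each 2-simplex [p,q,r] to [q,r] − [p,r] + [p,q]. For instance
  ∂ade = de − ae + ad,
  ∂bcf = cf − bf + bc.
As a 21×14 matrix over Z this has rank 13, with invariant factors (1,1,1,1,1,1,1,1,1,1,1,1,1).

From H_k ≅ ker(∂_k) / im(∂_{k+1}) we obtain:

  H_0: rank C_0 − rank ∂_1 = 7 − 6 = 1, and the invariant factors of ∂_1 are all 1, so H_0 = Z.
  H_1: rank ker ∂_1 − rank ∂_2 = (21 − 6) − 13 = 2, and the invariant factors of ∂_2 are all 1, so H_1 = Z^2.
  H_2: rank ker ∂_2 − rank ∂_3 = (14 − 13) − 0 = 1, and there is no ∂_3, so H_2 = Z.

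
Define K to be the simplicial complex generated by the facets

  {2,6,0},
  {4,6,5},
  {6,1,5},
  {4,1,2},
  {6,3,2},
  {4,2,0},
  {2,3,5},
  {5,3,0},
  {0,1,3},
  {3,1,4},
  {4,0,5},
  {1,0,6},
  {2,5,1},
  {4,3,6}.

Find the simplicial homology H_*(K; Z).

We work with the vertex ordering 0 < 1 < 2 < 3 < 4 < 5 < 6. The simplices of K, each written with vertices in increasing order, are:

  0-simplices (7): [0], [1], [2], [3], [4], [5], [6]
  1-simplices (21): [0,1], [0,2], [0,3], [0,4], [0,5], [0,6], [1,2], [1,3], [1,4], [1,5], [1,6], [2,3], [2,4], [2,5], [2,6], [3,4], [3,5], [3,6], [4,5], [4,6], [5,6]
  2-simplices (14): [0,1,3], [0,1,6], [0,2,4], [0,2,6], [0,3,5], [0,4,5], [1,2,4], [1,2,5], [1,3,4], [1,5,6], [2,3,5], [2,3,6], [3,4,6], [4,5,6]

so the chain groups are C_0 ≅ Z^7, C_1 ≅ Z^21, C_2 ≅ Z^14.

∂_1: C_1 → C_0 sends each edge [p,q] (with p < q) to q − p.
The resulting 7×21 matrix has rank 6, and its Smith normal form has invariant factors (1,1,1,1,1,1).

Boundary ∂_2: C_2 → C_1 maps a triangle to the signed sum of its edges. For instance
  ∂[1,3,4] = [3,4] − [1,4] + [1,3],
  ∂[1,2,5] = [2,5] − [1,5] + [1,2].
The 21×14 boundary matrix has rank 13 and Smith normal form diag(1,1,1,1,1,1,1,1,1,1,1,1,1).

Now H_k = ker ∂_k / im ∂_{k+1}, so:

  H_0: rank C_0 − rank ∂_1 = 7 − 6 = 1, and the invariant factors of ∂_1 are all 1, so H_0 ≅ Z.
  H_1: rank ker ∂_1 − rank ∂_2 = (21 − 6) − 13 = 2, and the invariant factors of ∂_2 are all 1, so H_1 ≅ Z^2.
  H_2: rank ker ∂_2 − rank ∂_3 = (14 − 13) − 0 = 1, and there is no ∂_3, so H_2 ≅ Z.

As a check, the Euler characteristic is 7 − 21 + 14 = 0, which agrees with 1 − 2 + 1 = 0.
(K is a triangulation of the torus T^2.)

H_0 = Z,  H_1 = Z^2,  H_2 = Z.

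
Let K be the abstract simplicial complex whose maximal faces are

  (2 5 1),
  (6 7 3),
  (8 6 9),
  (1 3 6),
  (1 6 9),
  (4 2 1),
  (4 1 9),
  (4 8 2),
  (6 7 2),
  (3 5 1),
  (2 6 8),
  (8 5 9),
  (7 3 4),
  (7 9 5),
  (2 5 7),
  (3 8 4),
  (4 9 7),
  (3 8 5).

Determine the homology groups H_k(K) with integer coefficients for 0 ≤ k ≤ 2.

Take the total order 1 < 2 < 3 < 4 < 5 < 6 < 7 < 8 < 9 on the vertex set. Then K (dimension 2) consists of the simplices:

  0-simplices (9): [1], [2], [3], [4], [5], [6], [7], [8], [9]
  1-simplices (27): (27 of them)
  2-simplices (18): [1,2,4], [1,2,5], [1,3,5], [1,3,6], [1,4,9], [1,6,9], [2,4,8], [2,5,7], [2,6,7], [2,6,8], [3,4,7], [3,4,8], [3,5,8], [3,6,7], [4,7,9], [5,7,9], [5,8,9], [6,8,9]

Hence C_0 ≅ Z^9, C_1 ≅ Z^27, C_2 ≅ Z^18.

The boundary map ∂_1: C_1 → C_0 maps an edge to its endpoints' difference, ∂[p,q] = q − p. For instance
  ∂[6,7] = [7] − [6].
This gives a 9×27 integer matrix of rank 8; reducing to Smith normal form yields diagonal entries (1,1,1,1,1,1,1,1).

The boundary map ∂_2: C_2 → C_1 acts by ∂[p,q,r] = [q,r] − [p,r] + [p,q]. For instance
  ∂[6,8,9] = [8,9] − [6,9] + [6,8],
  ∂[3,4,8] = [4,8] − [3,8] + [3,4].
The resulting 27×18 matrix has rank 17, and its Smith normal form has invariant factors (1,1,1,1,1,1,1,1,1,1,1,1,1,1,1,1,1).

Computing H_k = (kernel of ∂_k) / (image of ∂_{k+1}):

  H_0: rank C_0 − rank ∂_1 = 9 − 8 = 1, and the invariant factors of ∂_1 are all 1, so H_0 = Z.
  H_1: rank ker ∂_1 − rank ∂_2 = (27 − 8) − 17 = 2, and the invariant factors of ∂_2 are all 1, so H_1 = Z^2.
  H_2: rank ker ∂_2 − rank ∂_3 = (18 − 17) − 0 = 1, and there is no ∂_3, so H_2 = Z.

(K is a triangulation of the torus T^2.)

H_0 = Z,  H_1 = Z^2,  H_2 = Z.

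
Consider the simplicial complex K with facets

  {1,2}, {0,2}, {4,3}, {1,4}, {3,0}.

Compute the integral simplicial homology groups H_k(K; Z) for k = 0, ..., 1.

H_0 ≅ Z,  H_1 ≅ Z.

Take the total order 0 < 1 < 2 < 3 < 4 on the vertex set. Then K (dimension 1) consists of the simplices:

  0-simplices (5): [0], [1], [2], [3], [4]
  1-simplices (5): [0,2], [0,3], [1,2], [1,4], [3,4]

giving chain groups C_0 ≅ Z^5, C_1 ≅ Z^5.

Boundary ∂_1: C_1 → C_0 is given by ∂[p,q] = [q] − [p]. For instance
  ∂[1,4] = [4] − [1].
The 5×5 boundary matrix has rank 4 and Smith normal form diag(1,1,1,1).

Reading off H_k = ker ∂_k / im ∂_{k+1}:

  H_0: rank C_0 − rank ∂_1 = 5 − 4 = 1, and the invariant factors of ∂_1 are all 1, so H_0 ≅ Z.
  H_1: rank ker ∂_1 − rank ∂_2 = (5 − 4) − 0 = 1, and there is no ∂_2, so H_1 ≅ Z.

As a check, the Euler characteristic is 5 − 5 = 0, which agrees with 1 − 1 = 0.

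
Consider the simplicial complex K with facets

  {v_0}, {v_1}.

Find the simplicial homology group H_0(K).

H_0 ≅ Z^2.

K has 2 vertices.
rank ∂_0 = 0, rank ∂_1 = 0 ⇒ b_0 = 2 − 0 − 0 = 2. So H_0 = Z^2.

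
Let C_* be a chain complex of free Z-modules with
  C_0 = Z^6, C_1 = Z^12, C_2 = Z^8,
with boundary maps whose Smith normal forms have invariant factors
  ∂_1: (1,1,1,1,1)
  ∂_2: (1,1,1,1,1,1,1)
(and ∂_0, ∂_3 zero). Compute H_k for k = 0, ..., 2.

H_0: b_0 = 6 − 0 − 5 = 1; torsion from ∂_1 factors > 1: none. So H_0 ≅ Z.
H_1: b_1 = 12 − 5 − 7 = 0; torsion from ∂_2 factors > 1: none. So H_1 ≅ 0.
H_2: b_2 = 8 − 7 − 0 = 1; torsion from ∂_3 factors > 1: none. So H_2 ≅ Z.

H_0 ≅ Z,  H_1 = 0,  H_2 ≅ Z.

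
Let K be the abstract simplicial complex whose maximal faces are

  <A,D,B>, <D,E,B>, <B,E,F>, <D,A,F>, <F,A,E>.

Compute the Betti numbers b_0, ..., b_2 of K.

b_0 = 1, b_1 = 1, b_2 = 0.

We work with the vertex ordering A < B < D < E < F. The simplices of K, each written with vertices in increasing order, are:

  0-simplices (5): A, B, D, E, F
  1-simplices (10): AB, AD, AE, AF, BD, BE, BF, DE, DF, EF
  2-simplices (5): ABD, ADF, AEF, BDE, BEF

giving chain groups C_0 ≅ Z^5, C_1 ≅ Z^10, C_2 ≅ Z^5.

Boundary ∂_1: C_1 → C_0 sends each edge [p,q] (with p < q) to q − p.
The 5×10 boundary matrix has rank 4 and Smith normal form diag(1,1,1,1).

The boundary map ∂_2: C_2 → C_1 acts by ∂[p,q,r] = [q,r] − [p,r] + [p,q]. For instance
  ∂BDE = DE − BE + BD,
  ∂ABD = BD − AD + AB.
This gives a 10×5 integer matrix of rank 5; reducing to Smith normal form yields diagonal entries (1,1,1,1,1).

From H_k ≅ ker(∂_k) / im(∂_{k+1}) we obtain:

  H_0: rank C_0 − rank ∂_1 = 5 − 4 = 1, and the invariant factors of ∂_1 are all 1, so H_0 ≅ Z.
  H_1: rank ker ∂_1 − rank ∂_2 = (10 − 4) − 5 = 1, and the invariant factors of ∂_2 are all 1, so H_1 ≅ Z.
  H_2: rank ker ∂_2 − rank ∂_3 = (5 − 5) − 0 = 0, and there is no ∂_3, so H_2 ≅ 0.

As a check, the Euler characteristic is 5 − 10 + 5 = 0, which agrees with 1 − 1 + 0 = 0.
(K is a triangulation of the Möbius band.)

Hence the Betti numbers are b_0 = 1, b_1 = 1, b_2 = 0.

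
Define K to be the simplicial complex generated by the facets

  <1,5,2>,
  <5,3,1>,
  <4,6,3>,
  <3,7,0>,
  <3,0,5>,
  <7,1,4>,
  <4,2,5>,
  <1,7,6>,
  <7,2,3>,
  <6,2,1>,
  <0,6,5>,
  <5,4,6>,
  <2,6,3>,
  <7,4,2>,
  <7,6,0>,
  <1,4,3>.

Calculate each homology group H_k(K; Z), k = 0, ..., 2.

H_0 ≅ Z,  H_1 ≅ Z^2,  H_2 ≅ Z.

Fix the vertex order 0 < 1 < 2 < 3 < 4 < 5 < 6 < 7 and write every simplex with vertices in increasing order. Then dim K = 2 and the simplices of K are:

  0-simplices (8): [0], [1], [2], [3], [4], [5], [6], [7]
  1-simplices (24): (24 of them)
  2-simplices (16): [0,3,5], [0,3,7], [0,5,6], [0,6,7], [1,2,5], [1,2,6], [1,3,4], [1,3,5], [1,4,7], [1,6,7], [2,3,6], [2,3,7], [2,4,5], [2,4,7], [3,4,6], [4,5,6]

so the chain groups are C_0 ≅ Z^8, C_1 ≅ Z^24, C_2 ≅ Z^16.

Boundary ∂_1: C_1 → C_0 is given by ∂[p,q] = [q] − [p]. For instance
  ∂[3,4] = [4] − [3].
The resulting 8×24 matrix has rank 7, and its Smith normal form has invariant factors (1,1,1,1,1,1,1).

The boundary map ∂_2: C_2 → C_1 acts by ∂[p,q,r] = [q,r] − [p,r] + [p,q]. For instance
  ∂[1,2,6] = [2,6] − [1,6] + [1,2],
  ∂[3,4,6] = [4,6] − [3,6] + [3,4].
This gives a 24×16 integer matrix of rank 15; reducing to Smith normal form yields diagonal entries (1,1,1,1,1,1,1,1,1,1,1,1,1,1,1).

Now H_k = ker ∂_k / im ∂_{k+1}, so:

  H_0: rank C_0 − rank ∂_1 = 8 − 7 = 1, and the invariant factors of ∂_1 are all 1, so H_0 ≅ Z.
  H_1: rank ker ∂_1 − rank ∂_2 = (24 − 7) − 15 = 2, and the invariant factors of ∂_2 are all 1, so H_1 ≅ Z^2.
  H_2: rank ker ∂_2 − rank ∂_3 = (16 − 15) − 0 = 1, and there is no ∂_3, so H_2 ≅ Z.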